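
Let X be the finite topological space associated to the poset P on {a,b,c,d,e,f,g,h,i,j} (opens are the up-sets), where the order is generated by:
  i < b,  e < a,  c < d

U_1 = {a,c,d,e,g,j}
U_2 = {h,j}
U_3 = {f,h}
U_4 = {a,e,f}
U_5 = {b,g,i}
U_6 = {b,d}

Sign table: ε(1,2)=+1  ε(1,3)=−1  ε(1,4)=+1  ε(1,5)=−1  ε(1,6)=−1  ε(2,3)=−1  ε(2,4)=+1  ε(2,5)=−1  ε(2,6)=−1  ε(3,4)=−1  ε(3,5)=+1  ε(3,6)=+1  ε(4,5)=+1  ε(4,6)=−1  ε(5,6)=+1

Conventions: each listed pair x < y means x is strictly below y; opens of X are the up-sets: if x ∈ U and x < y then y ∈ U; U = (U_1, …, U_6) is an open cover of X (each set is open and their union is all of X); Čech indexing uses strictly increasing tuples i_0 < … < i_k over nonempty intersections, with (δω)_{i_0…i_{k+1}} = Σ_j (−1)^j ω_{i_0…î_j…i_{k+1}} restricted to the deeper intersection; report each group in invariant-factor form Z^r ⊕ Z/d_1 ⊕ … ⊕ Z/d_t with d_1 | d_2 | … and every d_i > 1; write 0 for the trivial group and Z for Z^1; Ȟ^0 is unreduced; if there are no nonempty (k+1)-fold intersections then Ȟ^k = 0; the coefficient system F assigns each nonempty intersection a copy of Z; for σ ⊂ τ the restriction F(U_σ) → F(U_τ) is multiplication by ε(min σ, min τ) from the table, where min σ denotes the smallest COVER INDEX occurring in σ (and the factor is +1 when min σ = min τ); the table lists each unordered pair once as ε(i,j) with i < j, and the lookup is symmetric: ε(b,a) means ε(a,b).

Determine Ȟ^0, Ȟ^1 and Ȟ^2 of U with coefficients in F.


nonempty overlaps:
  U12={j} U14={a,e} U15={g} U16={d} U23={h} U34={f} U56={b}
C dims 6,7; δ0: rk 5, SNF 1^5
degree 0: 6−5−0 = 1 → Ȟ^0 ≅ Z
degree 1: 7−0−5 = 2 → Ȟ^1 ≅ Z^2
degree 2: 0−0−0 = 0 → Ȟ^2 ≅ 0

Ȟ^0 ≅ Z, Ȟ^1 ≅ Z^2, Ȟ^2 ≅ 0


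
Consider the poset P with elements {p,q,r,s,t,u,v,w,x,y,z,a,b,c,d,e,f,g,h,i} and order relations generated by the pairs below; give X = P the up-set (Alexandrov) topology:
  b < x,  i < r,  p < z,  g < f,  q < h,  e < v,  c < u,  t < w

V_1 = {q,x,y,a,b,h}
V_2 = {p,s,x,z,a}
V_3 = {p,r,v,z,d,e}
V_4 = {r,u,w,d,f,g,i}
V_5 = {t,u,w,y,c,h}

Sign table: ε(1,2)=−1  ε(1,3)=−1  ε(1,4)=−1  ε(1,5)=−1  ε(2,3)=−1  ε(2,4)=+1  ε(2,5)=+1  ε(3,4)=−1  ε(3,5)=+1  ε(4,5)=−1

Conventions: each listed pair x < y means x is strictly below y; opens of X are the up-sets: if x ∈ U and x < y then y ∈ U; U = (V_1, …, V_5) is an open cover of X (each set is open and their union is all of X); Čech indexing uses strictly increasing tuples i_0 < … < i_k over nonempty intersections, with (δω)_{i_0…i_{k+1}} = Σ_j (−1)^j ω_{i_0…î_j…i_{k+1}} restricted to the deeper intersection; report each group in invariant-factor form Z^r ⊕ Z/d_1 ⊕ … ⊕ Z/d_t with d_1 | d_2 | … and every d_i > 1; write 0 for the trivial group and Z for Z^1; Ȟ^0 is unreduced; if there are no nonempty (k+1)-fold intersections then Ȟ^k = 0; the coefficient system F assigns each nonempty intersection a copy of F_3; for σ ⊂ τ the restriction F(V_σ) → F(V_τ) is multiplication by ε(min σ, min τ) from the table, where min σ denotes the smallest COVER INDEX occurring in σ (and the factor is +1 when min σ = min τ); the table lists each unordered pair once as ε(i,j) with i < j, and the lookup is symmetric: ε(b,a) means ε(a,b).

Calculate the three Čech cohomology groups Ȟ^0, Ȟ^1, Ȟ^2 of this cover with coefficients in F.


Ȟ^0 ≅ 0; Ȟ^1 ≅ 0; Ȟ^2 ≅ 0

nonempty intersections:
  V12={x,a} V15={y,h} V23={p,z} V34={r,d} V45={u,w}
C dims 5,5; δ0: rk_F3 5
Ȟ^0: (5−5)−0=0 ⇒ 0
Ȟ^1: (5−0)−5=0 ⇒ 0
Ȟ^2: (0−0)−0=0 ⇒ 0


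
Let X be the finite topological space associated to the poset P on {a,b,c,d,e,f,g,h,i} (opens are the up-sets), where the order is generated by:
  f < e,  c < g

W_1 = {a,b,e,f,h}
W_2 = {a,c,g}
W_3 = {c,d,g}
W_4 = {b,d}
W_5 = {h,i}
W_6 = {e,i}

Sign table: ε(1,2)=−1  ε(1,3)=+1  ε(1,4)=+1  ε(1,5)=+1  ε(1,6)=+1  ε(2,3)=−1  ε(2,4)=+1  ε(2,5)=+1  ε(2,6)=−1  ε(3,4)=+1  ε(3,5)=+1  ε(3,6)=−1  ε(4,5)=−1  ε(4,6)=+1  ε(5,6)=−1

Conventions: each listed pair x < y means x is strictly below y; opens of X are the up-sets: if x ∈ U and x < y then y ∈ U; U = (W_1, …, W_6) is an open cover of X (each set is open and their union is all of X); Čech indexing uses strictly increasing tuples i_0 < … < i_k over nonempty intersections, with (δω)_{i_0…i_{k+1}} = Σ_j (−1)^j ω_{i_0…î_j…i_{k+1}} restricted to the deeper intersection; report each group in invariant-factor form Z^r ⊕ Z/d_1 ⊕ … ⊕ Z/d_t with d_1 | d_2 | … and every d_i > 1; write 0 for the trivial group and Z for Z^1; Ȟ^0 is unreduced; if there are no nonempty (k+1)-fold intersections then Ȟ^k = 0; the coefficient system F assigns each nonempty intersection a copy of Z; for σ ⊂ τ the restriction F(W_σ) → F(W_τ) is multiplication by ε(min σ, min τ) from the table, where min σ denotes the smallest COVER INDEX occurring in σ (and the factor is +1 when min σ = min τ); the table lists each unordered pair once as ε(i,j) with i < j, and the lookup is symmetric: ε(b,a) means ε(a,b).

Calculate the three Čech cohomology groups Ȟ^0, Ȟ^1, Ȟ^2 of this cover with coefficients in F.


intersection data:
  W12={a} W14={b} W15={h} W16={e} W23={c,g} W34={d} W56={i}
C dims 6,7; δ0: rk 6, SNF 1^5·2
Ȟ^0 = (6 − 6) − 0 = 0, so Ȟ^0 ≅ 0
Ȟ^1 = (7 − 0) − 6 = 1 plus torsion [2], so Ȟ^1 ≅ Z ⊕ Z/2
Ȟ^2 = (0 − 0) − 0 = 0, so Ȟ^2 ≅ 0

Ȟ^0(U;F) ≅ 0; Ȟ^1(U;F) ≅ Z ⊕ Z/2; Ȟ^2(U;F) ≅ 0


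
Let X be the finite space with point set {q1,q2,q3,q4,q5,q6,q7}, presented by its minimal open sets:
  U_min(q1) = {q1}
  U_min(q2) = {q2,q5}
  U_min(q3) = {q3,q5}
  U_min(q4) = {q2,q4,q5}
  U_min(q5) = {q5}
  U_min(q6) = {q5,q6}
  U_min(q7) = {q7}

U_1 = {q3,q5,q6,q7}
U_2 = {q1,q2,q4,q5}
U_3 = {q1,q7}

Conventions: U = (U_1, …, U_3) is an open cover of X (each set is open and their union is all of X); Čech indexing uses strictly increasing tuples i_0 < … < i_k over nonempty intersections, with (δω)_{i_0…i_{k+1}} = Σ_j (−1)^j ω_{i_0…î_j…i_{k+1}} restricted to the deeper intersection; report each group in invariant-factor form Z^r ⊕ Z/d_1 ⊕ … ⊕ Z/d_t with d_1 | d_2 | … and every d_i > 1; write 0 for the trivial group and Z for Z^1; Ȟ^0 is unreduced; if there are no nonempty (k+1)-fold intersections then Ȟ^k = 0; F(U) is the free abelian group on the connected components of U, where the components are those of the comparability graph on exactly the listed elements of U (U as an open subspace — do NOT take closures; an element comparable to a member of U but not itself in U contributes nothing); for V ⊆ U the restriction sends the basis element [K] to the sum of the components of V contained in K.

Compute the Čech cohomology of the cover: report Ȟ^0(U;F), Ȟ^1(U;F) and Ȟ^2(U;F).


nonempty overlaps:
  U12={q5} U13={q7} U23={q1}
components per intersection:
  U1: {q3,q5,q6} {q7}
  U2: {q1} {q2,q4,q5}
  U3: {q1} {q7}
  U12: {q5}
  U13: {q7}
  U23: {q1}
C dims 6,3; δ0: rk 3, SNF 1^3
degree 0: 6−3−0 = 3 → Ȟ^0 ≅ Z^3
degree 1: 3−0−3 = 0 → Ȟ^1 ≅ 0
degree 2: 0−0−0 = 0 → Ȟ^2 ≅ 0

Ȟ^0 ≅ Z^3; Ȟ^1 ≅ 0; Ȟ^2 ≅ 0


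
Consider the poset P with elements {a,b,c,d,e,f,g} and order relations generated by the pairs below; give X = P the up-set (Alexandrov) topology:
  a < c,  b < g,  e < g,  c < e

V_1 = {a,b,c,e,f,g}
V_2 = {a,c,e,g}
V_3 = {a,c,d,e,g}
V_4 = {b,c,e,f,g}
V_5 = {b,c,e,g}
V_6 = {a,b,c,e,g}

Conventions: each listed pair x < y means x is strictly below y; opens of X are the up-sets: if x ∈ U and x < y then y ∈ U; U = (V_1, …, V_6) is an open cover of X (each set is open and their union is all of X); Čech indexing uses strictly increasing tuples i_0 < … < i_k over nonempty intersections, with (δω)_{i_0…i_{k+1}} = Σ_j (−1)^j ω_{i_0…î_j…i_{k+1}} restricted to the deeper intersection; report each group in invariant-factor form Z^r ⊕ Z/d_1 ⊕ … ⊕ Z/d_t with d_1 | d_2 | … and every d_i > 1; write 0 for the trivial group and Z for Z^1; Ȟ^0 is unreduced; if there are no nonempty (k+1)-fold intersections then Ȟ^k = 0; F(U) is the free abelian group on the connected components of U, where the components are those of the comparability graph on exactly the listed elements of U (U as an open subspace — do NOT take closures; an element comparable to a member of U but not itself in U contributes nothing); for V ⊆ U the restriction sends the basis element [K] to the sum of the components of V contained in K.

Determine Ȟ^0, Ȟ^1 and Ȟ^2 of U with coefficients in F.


Ȟ^0(U;F) ≅ Z^3, Ȟ^1(U;F) ≅ 0, Ȟ^2(U;F) ≅ 0

nonempty intersections:
  V12={a,c,e,g} V13={a,c,e,g} V14={b,c,e,f,g} V15={b,c,e,g} V16={a,b,c,e,g} V23={a,c,e,g} V24={c,e,g} V25={c,e,g} V26={a,c,e,g} V34={c,e,g} V35={c,e,g} V36={a,c,e,g} V45={b,c,e,g} V46={b,c,e,g} V56={b,c,e,g}
  V123={a,c,e,g} V124={c,e,g} V125={c,e,g} V126={a,c,e,g} V134={c,e,g} V135={c,e,g} V136={a,c,e,g} V145={b,c,e,g} V146={b,c,e,g} V156={b,c,e,g} V234={c,e,g} V235={c,e,g} V236={a,c,e,g} V245={c,e,g} V246={c,e,g} V256={c,e,g} V345={c,e,g} V346={c,e,g} V356={c,e,g} V456={b,c,e,g}
  V1234={c,e,g} V1235={c,e,g} V1236={a,c,e,g} V1245={c,e,g} V1246={c,e,g} V1256={c,e,g} V1345={c,e,g} V1346={c,e,g} V1356={c,e,g} V1456={b,c,e,g} V2345={c,e,g} V2346={c,e,g} V2356={c,e,g} V2456={c,e,g} V3456={c,e,g}
  V12345={c,e,g} V12346={c,e,g} V12356={c,e,g} V12456={c,e,g} V13456={c,e,g} V23456={c,e,g}
  V123456={c,e,g}
components per intersection:
  V1: {a,b,c,e,g} {f}
  V2: {a,c,e,g}
  V3: {a,c,e,g} {d}
  V4: {b,c,e,g} {f}
  V5: {b,c,e,g}
  V6: {a,b,c,e,g}
  V12: {a,c,e,g}
  V13: {a,c,e,g}
  V14: {b,c,e,g} {f}
  V15: {b,c,e,g}
  V16: {a,b,c,e,g}
  V23: {a,c,e,g}
  V24: {c,e,g}
  V25: {c,e,g}
  V26: {a,c,e,g}
  V34: {c,e,g}
  V35: {c,e,g}
  V36: {a,c,e,g}
  V45: {b,c,e,g}
  V46: {b,c,e,g}
  V56: {b,c,e,g}
  V123: {a,c,e,g}
  V124: {c,e,g}
  V125: {c,e,g}
  V126: {a,c,e,g}
  V134: {c,e,g}
  V135: {c,e,g}
  V136: {a,c,e,g}
  V145: {b,c,e,g}
  V146: {b,c,e,g}
  V156: {b,c,e,g}
  V234: {c,e,g}
  V235: {c,e,g}
  V236: {a,c,e,g}
  V245: {c,e,g}
  V246: {c,e,g}
  V256: {c,e,g}
  V345: {c,e,g}
  V346: {c,e,g}
  V356: {c,e,g}
  V456: {b,c,e,g}
  V1234: {c,e,g}
  V1235: {c,e,g}
  V1236: {a,c,e,g}
  V1245: {c,e,g}
  V1246: {c,e,g}
  V1256: {c,e,g}
  V1345: {c,e,g}
  V1346: {c,e,g}
  V1356: {c,e,g}
  V1456: {b,c,e,g}
  V2345: {c,e,g}
  V2346: {c,e,g}
  V2356: {c,e,g}
  V2456: {c,e,g}
  V3456: {c,e,g}
  V12345: {c,e,g}
  V12346: {c,e,g}
  V12356: {c,e,g}
  V12456: {c,e,g}
  V13456: {c,e,g}
  V23456: {c,e,g}
  V123456: {c,e,g}
C dims 9,16,20,15; δ0: rk 6, SNF 1^6; δ1: rk 10, SNF 1^10; δ2: rk 10, SNF 1^10
Ȟ^0: (9−6)−0=3 ⇒ Z^3
Ȟ^1: (16−10)−6=0 ⇒ 0
Ȟ^2: (20−10)−10=0 ⇒ 0


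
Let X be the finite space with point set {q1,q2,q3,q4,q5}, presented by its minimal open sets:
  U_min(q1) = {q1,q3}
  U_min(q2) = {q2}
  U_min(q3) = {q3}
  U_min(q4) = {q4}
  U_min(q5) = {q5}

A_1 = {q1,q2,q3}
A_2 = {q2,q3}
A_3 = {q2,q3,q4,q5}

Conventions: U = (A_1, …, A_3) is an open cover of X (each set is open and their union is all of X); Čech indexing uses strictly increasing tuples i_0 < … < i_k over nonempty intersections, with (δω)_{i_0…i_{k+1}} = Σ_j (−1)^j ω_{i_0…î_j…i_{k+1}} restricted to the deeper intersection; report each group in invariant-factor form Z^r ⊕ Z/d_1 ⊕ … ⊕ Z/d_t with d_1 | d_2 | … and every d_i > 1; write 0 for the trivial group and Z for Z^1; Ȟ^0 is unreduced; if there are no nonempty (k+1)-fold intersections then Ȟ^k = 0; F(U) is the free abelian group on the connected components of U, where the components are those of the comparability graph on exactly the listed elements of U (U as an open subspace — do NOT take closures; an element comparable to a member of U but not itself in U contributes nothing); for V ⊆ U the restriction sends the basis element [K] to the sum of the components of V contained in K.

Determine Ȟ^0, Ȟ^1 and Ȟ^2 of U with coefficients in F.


nonempty intersections:
  A12={q2,q3} A13={q2,q3} A23={q2,q3}
  A123={q2,q3}
components per intersection:
  A1: {q1,q3} {q2}
  A2: {q2} {q3}
  A3: {q2} {q3} {q4} {q5}
  A12: {q2} {q3}
  A13: {q2} {q3}
  A23: {q2} {q3}
  A123: {q2} {q3}
C dims 8,6,2; δ0: rk 4, SNF 1^4; δ1: rk 2, SNF 1^2
Ȟ^0: (8−4)−0=4 ⇒ Z^4
Ȟ^1: (6−2)−4=0 ⇒ 0
Ȟ^2: (2−0)−2=0 ⇒ 0

Ȟ^0 = Z^4, Ȟ^1 = 0 and Ȟ^2 = 0


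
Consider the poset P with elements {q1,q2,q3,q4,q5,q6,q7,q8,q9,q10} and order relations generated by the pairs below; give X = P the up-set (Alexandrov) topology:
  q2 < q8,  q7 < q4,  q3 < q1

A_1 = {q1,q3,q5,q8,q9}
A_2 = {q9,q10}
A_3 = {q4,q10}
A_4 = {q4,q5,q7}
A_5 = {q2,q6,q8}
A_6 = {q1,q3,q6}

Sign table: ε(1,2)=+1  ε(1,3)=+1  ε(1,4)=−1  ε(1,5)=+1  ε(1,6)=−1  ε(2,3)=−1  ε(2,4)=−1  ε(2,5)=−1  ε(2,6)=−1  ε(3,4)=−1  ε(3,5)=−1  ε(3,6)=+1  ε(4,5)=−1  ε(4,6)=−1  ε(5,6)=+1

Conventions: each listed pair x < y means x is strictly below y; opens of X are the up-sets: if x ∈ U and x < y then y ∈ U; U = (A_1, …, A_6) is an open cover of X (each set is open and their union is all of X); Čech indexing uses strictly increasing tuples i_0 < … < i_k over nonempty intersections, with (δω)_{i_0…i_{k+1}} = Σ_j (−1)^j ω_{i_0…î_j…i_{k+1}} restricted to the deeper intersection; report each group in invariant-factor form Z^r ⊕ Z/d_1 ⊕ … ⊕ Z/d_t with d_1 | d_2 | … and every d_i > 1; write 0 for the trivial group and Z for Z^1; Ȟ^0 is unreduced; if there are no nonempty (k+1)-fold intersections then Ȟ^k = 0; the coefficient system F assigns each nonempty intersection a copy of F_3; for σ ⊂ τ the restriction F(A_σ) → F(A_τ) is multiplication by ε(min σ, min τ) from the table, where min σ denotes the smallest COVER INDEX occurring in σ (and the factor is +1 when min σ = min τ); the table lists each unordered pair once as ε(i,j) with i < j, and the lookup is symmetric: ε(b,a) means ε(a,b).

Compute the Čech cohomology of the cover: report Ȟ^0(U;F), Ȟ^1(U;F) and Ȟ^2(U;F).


Ȟ^0 = 0; Ȟ^1 = Z/3; Ȟ^2 = 0

nerve of the cover:
  A12={q9} A14={q5} A15={q8} A16={q1,q3} A23={q10} A34={q4} A56={q6}
C dims 6,7; δ0: rk_F3 6
Ȟ^0 = (6 − 6) − 0 = 0, so Ȟ^0 ≅ 0
Ȟ^1 = (7 − 0) − 6 = 1, so Ȟ^1 ≅ Z/3
Ȟ^2 = (0 − 0) − 0 = 0, so Ȟ^2 ≅ 0


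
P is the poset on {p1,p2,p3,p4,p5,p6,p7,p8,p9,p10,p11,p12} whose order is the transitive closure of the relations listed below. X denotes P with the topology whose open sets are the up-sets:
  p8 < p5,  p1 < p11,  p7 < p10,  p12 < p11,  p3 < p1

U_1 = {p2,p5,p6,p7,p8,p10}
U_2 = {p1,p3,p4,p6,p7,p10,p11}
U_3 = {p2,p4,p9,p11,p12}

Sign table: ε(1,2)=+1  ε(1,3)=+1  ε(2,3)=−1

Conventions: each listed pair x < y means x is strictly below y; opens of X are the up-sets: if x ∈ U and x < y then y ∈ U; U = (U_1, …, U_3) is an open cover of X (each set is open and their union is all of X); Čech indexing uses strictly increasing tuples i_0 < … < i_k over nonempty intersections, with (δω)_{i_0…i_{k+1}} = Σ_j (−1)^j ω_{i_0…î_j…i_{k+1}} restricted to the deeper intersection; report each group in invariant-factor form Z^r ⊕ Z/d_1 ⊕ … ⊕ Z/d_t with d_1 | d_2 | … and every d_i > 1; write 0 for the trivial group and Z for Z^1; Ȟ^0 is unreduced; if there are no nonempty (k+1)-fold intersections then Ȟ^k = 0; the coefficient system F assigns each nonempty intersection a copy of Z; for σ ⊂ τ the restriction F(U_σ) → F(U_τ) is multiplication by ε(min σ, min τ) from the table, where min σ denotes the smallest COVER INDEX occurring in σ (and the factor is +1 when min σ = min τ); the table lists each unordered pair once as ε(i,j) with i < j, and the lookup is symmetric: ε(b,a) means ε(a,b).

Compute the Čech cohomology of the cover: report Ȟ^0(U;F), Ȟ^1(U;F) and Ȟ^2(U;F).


Ȟ^0 = 0,  Ȟ^1 = Z/2,  Ȟ^2 = 0

intersection data:
  U12={p6,p7,p10} U13={p2} U23={p4,p11}
C dims 3,3; δ0: rk 3, SNF 1^2·2
Ȟ^0 = (3 − 3) − 0 = 0, so Ȟ^0 ≅ 0
Ȟ^1 = (3 − 0) − 3 = 0 plus torsion [2], so Ȟ^1 ≅ Z/2
Ȟ^2 = (0 − 0) − 0 = 0, so Ȟ^2 ≅ 0


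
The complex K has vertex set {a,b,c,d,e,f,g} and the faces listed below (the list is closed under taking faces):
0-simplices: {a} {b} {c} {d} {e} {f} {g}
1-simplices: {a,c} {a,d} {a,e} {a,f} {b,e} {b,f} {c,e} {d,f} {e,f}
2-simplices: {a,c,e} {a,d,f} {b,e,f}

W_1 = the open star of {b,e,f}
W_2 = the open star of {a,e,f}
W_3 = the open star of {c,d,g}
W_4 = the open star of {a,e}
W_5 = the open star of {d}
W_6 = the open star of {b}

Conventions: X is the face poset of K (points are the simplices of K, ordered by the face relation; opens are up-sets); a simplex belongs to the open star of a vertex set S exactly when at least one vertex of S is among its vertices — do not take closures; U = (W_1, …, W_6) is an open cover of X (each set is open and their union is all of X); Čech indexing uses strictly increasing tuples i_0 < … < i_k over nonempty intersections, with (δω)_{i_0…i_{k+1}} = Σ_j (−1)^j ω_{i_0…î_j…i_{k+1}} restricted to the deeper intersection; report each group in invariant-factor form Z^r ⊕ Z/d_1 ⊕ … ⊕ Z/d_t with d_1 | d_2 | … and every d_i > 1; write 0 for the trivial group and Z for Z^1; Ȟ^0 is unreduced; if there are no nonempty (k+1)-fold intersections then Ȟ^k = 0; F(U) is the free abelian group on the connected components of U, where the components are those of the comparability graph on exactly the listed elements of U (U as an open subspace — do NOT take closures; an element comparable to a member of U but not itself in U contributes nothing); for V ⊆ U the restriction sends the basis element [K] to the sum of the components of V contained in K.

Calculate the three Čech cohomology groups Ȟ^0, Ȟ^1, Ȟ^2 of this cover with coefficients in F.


nonempty intersections:
  W1={{b},{e},{f},{a,e},{a,f},{b,e},{b,f},{c,e},{d,f},{e,f},{a,c,e},{a,d,f},{b,e,f}} W2={{a},{e},{f},{a,c},{a,d},{a,e},{a,f},{b,e},{b,f},{c,e},{d,f},{e,f},{a,c,e},{a,d,f},{b,e,f}} W3={{c},{d},{g},{a,c},{a,d},{c,e},{d,f},{a,c,e},{a,d,f}} W4={{a},{e},{a,c},{a,d},{a,e},{a,f},{b,e},{c,e},{e,f},{a,c,e},{a,d,f},{b,e,f}} W5={{d},{a,d},{d,f},{a,d,f}} W6={{b},{b,e},{b,f},{b,e,f}}
  W12={{e},{f},{a,e},{a,f},{b,e},{b,f},{c,e},{d,f},{e,f},{a,c,e},{a,d,f},{b,e,f}} W13={{c,e},{d,f},{a,c,e},{a,d,f}} W14={{e},{a,e},{a,f},{b,e},{c,e},{e,f},{a,c,e},{a,d,f},{b,e,f}} W15={{d,f},{a,d,f}} W16={{b},{b,e},{b,f},{b,e,f}} W23={{a,c},{a,d},{c,e},{d,f},{a,c,e},{a,d,f}} W24={{a},{e},{a,c},{a,d},{a,e},{a,f},{b,e},{c,e},{e,f},{a,c,e},{a,d,f},{b,e,f}} W25={{a,d},{d,f},{a,d,f}} W26={{b,e},{b,f},{b,e,f}} W34={{a,c},{a,d},{c,e},{a,c,e},{a,d,f}} W35={{d},{a,d},{d,f},{a,d,f}} W45={{a,d},{a,d,f}} W46={{b,e},{b,e,f}}
  W123={{c,e},{d,f},{a,c,e},{a,d,f}} W124={{e},{a,e},{a,f},{b,e},{c,e},{e,f},{a,c,e},{a,d,f},{b,e,f}} W125={{d,f},{a,d,f}} W126={{b,e},{b,f},{b,e,f}} W134={{c,e},{a,c,e},{a,d,f}} W135={{d,f},{a,d,f}} W145={{a,d,f}} W146={{b,e},{b,e,f}} W234={{a,c},{a,d},{c,e},{a,c,e},{a,d,f}} W235={{a,d},{d,f},{a,d,f}} W245={{a,d},{a,d,f}} W246={{b,e},{b,e,f}} W345={{a,d},{a,d,f}}
  W1234={{c,e},{a,c,e},{a,d,f}} W1235={{d,f},{a,d,f}} W1245={{a,d,f}} W1246={{b,e},{b,e,f}} W1345={{a,d,f}} W2345={{a,d},{a,d,f}}
  W12345={{a,d,f}}
components per intersection:
  W1: {{b},{e},{f},{a,e},{a,f},{b,e},{b,f},{c,e},{d,f},{e,f},{a,c,e},{a,d,f},{b,e,f}}
  W2: {{a},{e},{f},{a,c},{a,d},{a,e},{a,f},{b,e},{b,f},{c,e},{d,f},{e,f},{a,c,e},{a,d,f},{b,e,f}}
  W3: {{c},{a,c},{c,e},{a,c,e}} {{d},{a,d},{d,f},{a,d,f}} {{g}}
  W4: {{a},{e},{a,c},{a,d},{a,e},{a,f},{b,e},{c,e},{e,f},{a,c,e},{a,d,f},{b,e,f}}
  W5: {{d},{a,d},{d,f},{a,d,f}}
  W6: {{b},{b,e},{b,f},{b,e,f}}
  W12: {{e},{f},{a,e},{a,f},{b,e},{b,f},{c,e},{d,f},{e,f},{a,c,e},{a,d,f},{b,e,f}}
  W13: {{c,e},{a,c,e}} {{d,f},{a,d,f}}
  W14: {{e},{a,e},{b,e},{c,e},{e,f},{a,c,e},{b,e,f}} {{a,f},{a,d,f}}
  W15: {{d,f},{a,d,f}}
  W16: {{b},{b,e},{b,f},{b,e,f}}
  W23: {{a,c},{c,e},{a,c,e}} {{a,d},{d,f},{a,d,f}}
  W24: {{a},{e},{a,c},{a,d},{a,e},{a,f},{b,e},{c,e},{e,f},{a,c,e},{a,d,f},{b,e,f}}
  W25: {{a,d},{d,f},{a,d,f}}
  W26: {{b,e},{b,f},{b,e,f}}
  W34: {{a,c},{c,e},{a,c,e}} {{a,d},{a,d,f}}
  W35: {{d},{a,d},{d,f},{a,d,f}}
  W45: {{a,d},{a,d,f}}
  W46: {{b,e},{b,e,f}}
  W123: {{c,e},{a,c,e}} {{d,f},{a,d,f}}
  W124: {{e},{a,e},{b,e},{c,e},{e,f},{a,c,e},{b,e,f}} {{a,f},{a,d,f}}
  W125: {{d,f},{a,d,f}}
  W126: {{b,e},{b,f},{b,e,f}}
  W134: {{c,e},{a,c,e}} {{a,d,f}}
  W135: {{d,f},{a,d,f}}
  W145: {{a,d,f}}
  W146: {{b,e},{b,e,f}}
  W234: {{a,c},{c,e},{a,c,e}} {{a,d},{a,d,f}}
  W235: {{a,d},{d,f},{a,d,f}}
  W245: {{a,d},{a,d,f}}
  W246: {{b,e},{b,e,f}}
  W345: {{a,d},{a,d,f}}
  W1234: {{c,e},{a,c,e}} {{a,d,f}}
  W1235: {{d,f},{a,d,f}}
  W1245: {{a,d,f}}
  W1246: {{b,e},{b,e,f}}
  W1345: {{a,d,f}}
  W2345: {{a,d},{a,d,f}}
  W12345: {{a,d,f}}
C dims 8,17,17,7; δ0: rk 6, SNF 1^6; δ1: rk 11, SNF 1^11; δ2: rk 6, SNF 1^6
Ȟ^0: (8−6)−0=2 ⇒ Z^2
Ȟ^1: (17−11)−6=0 ⇒ 0
Ȟ^2: (17−6)−11=0 ⇒ 0

Ȟ^0(U;F) ≅ Z^2, Ȟ^1(U;F) ≅ 0, Ȟ^2(U;F) ≅ 0


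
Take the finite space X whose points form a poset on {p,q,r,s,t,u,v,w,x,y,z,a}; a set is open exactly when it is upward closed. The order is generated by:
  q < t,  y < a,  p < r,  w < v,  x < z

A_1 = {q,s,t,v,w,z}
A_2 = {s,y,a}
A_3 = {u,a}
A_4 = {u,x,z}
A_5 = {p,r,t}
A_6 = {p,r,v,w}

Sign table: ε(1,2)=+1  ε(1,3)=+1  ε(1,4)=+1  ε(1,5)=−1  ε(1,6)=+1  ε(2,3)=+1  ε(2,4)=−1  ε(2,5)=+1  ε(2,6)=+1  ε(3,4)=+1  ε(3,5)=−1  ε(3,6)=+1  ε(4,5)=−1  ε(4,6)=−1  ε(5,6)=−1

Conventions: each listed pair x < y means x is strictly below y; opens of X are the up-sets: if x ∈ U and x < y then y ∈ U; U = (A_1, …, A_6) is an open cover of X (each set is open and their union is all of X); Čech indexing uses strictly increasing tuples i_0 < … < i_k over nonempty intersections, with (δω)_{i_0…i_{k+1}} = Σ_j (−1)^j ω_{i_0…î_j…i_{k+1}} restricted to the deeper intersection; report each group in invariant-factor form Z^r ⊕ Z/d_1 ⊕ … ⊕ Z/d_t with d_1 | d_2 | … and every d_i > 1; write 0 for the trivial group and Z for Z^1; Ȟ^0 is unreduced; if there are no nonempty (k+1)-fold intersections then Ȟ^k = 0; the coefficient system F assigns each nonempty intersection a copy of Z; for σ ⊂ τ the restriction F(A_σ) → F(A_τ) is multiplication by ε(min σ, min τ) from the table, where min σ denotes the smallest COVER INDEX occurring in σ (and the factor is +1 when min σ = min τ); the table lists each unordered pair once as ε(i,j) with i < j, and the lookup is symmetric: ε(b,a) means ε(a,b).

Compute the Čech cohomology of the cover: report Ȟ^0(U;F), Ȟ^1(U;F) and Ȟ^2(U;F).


Ȟ^0 ≅ Z, Ȟ^1 ≅ Z^2, Ȟ^2 ≅ 0

nerve of the cover:
  A12={s} A14={z} A15={t} A16={v,w} A23={a} A34={u} A56={p,r}
C dims 6,7; δ0: rk 5, SNF 1^5
Ȟ^0 = (6 − 5) − 0 = 1, so Ȟ^0 ≅ Z
Ȟ^1 = (7 − 0) − 5 = 2, so Ȟ^1 ≅ Z^2
Ȟ^2 = (0 − 0) − 0 = 0, so Ȟ^2 ≅ 0


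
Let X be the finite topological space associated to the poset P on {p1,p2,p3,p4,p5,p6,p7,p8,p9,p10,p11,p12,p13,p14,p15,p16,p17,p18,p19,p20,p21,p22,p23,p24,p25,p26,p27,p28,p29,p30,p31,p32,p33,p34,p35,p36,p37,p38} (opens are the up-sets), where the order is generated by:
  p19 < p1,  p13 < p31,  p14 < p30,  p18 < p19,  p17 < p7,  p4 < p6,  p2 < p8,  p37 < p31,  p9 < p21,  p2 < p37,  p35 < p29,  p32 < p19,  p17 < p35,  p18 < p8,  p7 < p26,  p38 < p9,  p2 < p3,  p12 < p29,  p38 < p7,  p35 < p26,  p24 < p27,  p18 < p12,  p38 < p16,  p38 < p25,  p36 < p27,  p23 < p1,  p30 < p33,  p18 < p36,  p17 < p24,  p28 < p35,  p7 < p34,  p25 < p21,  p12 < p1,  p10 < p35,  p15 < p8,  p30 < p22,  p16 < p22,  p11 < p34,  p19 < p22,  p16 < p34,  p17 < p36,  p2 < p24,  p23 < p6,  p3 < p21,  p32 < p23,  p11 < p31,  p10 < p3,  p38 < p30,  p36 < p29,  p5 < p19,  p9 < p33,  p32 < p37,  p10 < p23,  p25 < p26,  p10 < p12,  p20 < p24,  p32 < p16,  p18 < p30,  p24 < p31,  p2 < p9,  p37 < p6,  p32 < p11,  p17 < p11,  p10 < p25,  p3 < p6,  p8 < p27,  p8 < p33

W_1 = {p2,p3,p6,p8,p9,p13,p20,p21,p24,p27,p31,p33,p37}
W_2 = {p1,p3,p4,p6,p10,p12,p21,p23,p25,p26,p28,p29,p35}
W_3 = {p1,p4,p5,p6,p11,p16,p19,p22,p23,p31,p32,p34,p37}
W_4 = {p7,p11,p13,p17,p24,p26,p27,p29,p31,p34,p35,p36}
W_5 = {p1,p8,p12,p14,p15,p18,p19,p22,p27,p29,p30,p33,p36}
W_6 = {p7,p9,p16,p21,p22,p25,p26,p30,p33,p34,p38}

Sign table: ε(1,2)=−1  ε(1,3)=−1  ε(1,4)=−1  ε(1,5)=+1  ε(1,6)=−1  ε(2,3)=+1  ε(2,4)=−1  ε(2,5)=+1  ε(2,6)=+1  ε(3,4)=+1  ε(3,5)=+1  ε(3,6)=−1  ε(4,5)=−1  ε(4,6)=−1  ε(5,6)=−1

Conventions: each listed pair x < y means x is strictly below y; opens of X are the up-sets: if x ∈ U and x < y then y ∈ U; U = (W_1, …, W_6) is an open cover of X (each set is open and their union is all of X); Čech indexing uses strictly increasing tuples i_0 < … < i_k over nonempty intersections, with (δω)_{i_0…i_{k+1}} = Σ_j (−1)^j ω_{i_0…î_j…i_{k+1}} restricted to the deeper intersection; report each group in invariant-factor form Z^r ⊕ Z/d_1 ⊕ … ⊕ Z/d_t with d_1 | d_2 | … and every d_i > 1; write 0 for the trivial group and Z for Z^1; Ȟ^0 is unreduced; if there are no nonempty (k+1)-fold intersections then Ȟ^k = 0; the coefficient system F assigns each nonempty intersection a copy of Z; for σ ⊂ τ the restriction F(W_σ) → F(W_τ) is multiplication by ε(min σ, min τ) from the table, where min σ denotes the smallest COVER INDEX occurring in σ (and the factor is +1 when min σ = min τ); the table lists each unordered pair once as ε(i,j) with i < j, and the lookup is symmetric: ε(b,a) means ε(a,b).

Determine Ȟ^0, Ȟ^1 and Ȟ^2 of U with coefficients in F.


Ȟ^0(U;F) ≅ 0, Ȟ^1(U;F) ≅ Z/2 and Ȟ^2(U;F) ≅ Z

intersection data:
  W12={p3,p6,p21} W13={p6,p31,p37} W14={p13,p24,p27,p31} W15={p8,p27,p33} W16={p9,p21,p33} W23={p1,p4,p6,p23} W24={p26,p29,p35} W25={p1,p12,p29} W26={p21,p25,p26} W34={p11,p31,p34} W35={p1,p19,p22} W36={p16,p22,p34} W45={p27,p29,p36} W46={p7,p26,p34} W56={p22,p30,p33}
  W123={p6} W126={p21} W134={p31} W145={p27} W156={p33} W235={p1} W245={p29} W246={p26} W346={p34} W356={p22}
C dims 6,15,10; δ0: rk 6, SNF 1^5·2; δ1: rk 9, SNF 1^9
Ȟ^0 = (6 − 6) − 0 = 0, so Ȟ^0 ≅ 0
Ȟ^1 = (15 − 9) − 6 = 0 plus torsion [2], so Ȟ^1 ≅ Z/2
Ȟ^2 = (10 − 0) − 9 = 1, so Ȟ^2 ≅ Z


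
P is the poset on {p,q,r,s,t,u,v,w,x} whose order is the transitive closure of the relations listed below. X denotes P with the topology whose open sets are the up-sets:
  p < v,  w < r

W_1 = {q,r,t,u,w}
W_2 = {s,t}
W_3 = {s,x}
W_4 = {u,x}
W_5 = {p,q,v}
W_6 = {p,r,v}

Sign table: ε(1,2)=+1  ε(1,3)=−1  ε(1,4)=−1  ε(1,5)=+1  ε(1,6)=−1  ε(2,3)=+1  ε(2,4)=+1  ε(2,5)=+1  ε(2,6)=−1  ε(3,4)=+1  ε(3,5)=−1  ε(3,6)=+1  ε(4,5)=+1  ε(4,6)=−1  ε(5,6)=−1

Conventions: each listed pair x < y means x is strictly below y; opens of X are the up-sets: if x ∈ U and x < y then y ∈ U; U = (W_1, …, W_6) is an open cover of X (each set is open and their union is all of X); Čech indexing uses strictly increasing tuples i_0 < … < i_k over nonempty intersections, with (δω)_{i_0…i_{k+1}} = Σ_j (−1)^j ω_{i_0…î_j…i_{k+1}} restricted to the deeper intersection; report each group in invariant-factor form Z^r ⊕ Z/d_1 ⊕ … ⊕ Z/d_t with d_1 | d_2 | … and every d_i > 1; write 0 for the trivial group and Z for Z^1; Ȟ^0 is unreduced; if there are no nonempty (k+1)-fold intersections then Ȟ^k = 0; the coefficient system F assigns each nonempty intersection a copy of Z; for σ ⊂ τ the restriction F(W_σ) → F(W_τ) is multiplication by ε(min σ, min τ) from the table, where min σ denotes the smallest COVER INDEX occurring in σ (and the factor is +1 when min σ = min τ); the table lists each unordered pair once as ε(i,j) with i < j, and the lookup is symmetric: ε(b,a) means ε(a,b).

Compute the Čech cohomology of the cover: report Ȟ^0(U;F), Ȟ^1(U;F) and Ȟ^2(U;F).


Ȟ^0 ≅ 0,  Ȟ^1 ≅ Z ⊕ Z/2,  Ȟ^2 ≅ 0

nerve of the cover:
  W12={t} W14={u} W15={q} W16={r} W23={s} W34={x} W56={p,v}
C dims 6,7; δ0: rk 6, SNF 1^5·2
Ȟ^0 = (6 − 6) − 0 = 0, so Ȟ^0 ≅ 0
Ȟ^1 = (7 − 0) − 6 = 1 plus torsion [2], so Ȟ^1 ≅ Z ⊕ Z/2
Ȟ^2 = (0 − 0) − 0 = 0, so Ȟ^2 ≅ 0


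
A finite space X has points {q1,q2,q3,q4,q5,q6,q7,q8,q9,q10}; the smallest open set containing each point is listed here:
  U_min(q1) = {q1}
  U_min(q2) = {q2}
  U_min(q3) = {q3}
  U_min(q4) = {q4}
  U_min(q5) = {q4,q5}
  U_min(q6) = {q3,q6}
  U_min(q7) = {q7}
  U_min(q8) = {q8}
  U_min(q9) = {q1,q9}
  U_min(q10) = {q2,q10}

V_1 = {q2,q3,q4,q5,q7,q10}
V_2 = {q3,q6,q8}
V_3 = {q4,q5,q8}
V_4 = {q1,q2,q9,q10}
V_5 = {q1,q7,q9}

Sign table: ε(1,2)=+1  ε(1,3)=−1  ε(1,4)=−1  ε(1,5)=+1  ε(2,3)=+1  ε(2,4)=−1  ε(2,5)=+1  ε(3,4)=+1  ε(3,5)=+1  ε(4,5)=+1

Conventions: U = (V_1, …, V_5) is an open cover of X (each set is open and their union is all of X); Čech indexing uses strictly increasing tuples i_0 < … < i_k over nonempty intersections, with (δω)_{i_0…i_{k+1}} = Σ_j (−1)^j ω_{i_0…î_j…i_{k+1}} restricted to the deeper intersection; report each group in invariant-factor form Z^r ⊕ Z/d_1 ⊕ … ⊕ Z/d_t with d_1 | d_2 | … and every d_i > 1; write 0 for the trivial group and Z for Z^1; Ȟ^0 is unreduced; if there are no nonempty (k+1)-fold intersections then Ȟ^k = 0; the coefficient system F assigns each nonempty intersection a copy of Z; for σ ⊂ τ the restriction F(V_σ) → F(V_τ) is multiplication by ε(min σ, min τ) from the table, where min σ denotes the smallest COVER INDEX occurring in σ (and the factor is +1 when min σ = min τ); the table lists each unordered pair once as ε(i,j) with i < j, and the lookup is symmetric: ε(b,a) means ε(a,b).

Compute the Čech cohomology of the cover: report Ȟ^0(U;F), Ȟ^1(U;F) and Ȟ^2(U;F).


Ȟ^0(U;F) ≅ 0, Ȟ^1(U;F) ≅ Z ⊕ Z/2, Ȟ^2(U;F) ≅ 0

nerve of the cover:
  V12={q3} V13={q4,q5} V14={q2,q10} V15={q7} V23={q8} V45={q1,q9}
C dims 5,6; δ0: rk 5, SNF 1^4·2
Ȟ^0 = (5 − 5) − 0 = 0, so Ȟ^0 ≅ 0
Ȟ^1 = (6 − 0) − 5 = 1 plus torsion [2], so Ȟ^1 ≅ Z ⊕ Z/2
Ȟ^2 = (0 − 0) − 0 = 0, so Ȟ^2 ≅ 0


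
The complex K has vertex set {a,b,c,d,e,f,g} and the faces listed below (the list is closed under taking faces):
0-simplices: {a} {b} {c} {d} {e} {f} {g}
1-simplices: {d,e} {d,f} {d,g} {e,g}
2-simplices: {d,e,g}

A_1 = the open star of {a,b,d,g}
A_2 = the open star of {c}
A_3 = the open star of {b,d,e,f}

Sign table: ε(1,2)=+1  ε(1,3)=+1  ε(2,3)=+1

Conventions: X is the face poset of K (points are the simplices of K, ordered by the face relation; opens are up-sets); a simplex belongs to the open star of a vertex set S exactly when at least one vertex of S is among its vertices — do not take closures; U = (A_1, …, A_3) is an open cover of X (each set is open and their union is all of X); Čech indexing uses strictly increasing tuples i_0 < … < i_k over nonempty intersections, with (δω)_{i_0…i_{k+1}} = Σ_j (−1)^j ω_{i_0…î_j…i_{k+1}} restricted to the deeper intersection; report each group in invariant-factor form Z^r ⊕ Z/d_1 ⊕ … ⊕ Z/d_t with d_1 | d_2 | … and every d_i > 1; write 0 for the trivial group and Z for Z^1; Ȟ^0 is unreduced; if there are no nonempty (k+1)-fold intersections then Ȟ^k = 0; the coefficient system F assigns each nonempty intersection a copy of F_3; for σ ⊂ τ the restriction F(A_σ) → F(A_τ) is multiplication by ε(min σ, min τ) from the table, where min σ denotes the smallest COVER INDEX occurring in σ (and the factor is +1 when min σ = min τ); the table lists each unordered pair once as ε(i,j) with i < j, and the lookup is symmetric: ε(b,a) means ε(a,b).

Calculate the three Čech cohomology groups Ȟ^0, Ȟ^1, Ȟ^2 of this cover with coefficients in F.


Ȟ^0 ≅ Z/3 ⊕ Z/3, Ȟ^1 ≅ 0, Ȟ^2 ≅ 0

nonempty overlaps:
  A1={{a},{b},{d},{g},{d,e},{d,f},{d,g},{e,g},{d,e,g}} A2={{c}} A3={{b},{d},{e},{f},{d,e},{d,f},{d,g},{e,g},{d,e,g}}
  A13={{b},{d},{d,e},{d,f},{d,g},{e,g},{d,e,g}}
C dims 3,1; δ0: rk_F3 1
degree 0: 3−1−0 = 2 → Ȟ^0 ≅ Z/3 ⊕ Z/3
degree 1: 1−0−1 = 0 → Ȟ^1 ≅ 0
degree 2: 0−0−0 = 0 → Ȟ^2 ≅ 0


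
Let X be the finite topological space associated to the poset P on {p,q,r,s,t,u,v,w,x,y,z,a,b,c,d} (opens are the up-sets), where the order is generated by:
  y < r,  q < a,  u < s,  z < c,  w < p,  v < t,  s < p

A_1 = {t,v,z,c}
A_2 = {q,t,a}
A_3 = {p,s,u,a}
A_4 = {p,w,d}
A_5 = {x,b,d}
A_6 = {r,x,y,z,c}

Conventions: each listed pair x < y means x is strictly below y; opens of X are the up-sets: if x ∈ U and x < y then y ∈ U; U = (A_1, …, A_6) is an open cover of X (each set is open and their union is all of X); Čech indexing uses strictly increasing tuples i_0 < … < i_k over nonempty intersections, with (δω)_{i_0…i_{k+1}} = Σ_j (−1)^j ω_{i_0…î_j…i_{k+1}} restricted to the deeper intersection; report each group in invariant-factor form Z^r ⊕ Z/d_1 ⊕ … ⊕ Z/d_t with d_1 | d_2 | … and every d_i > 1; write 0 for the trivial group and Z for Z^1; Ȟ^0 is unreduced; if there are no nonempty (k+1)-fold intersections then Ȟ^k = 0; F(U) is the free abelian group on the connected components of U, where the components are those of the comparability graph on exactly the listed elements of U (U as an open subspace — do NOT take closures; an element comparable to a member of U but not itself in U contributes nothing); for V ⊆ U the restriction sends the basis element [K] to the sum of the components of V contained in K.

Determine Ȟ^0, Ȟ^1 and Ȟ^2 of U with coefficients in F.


nerve simplices:
  A12={t} A16={z,c} A23={a} A34={p} A45={d} A56={x}
components per intersection:
  A1: {t,v} {z,c}
  A2: {q,a} {t}
  A3: {p,s,u} {a}
  A4: {p,w} {d}
  A5: {x} {b} {d}
  A6: {r,y} {x} {z,c}
  A12: {t}
  A16: {z,c}
  A23: {a}
  A34: {p}
  A45: {d}
  A56: {x}
C dims 14,6; δ0: rk 6, SNF 1^6
degree 0: 14−6−0 = 8 → Ȟ^0 ≅ Z^8
degree 1: 6−0−6 = 0 → Ȟ^1 ≅ 0
degree 2: 0−0−0 = 0 → Ȟ^2 ≅ 0

Ȟ^0 = Z^8, Ȟ^1 = 0 and Ȟ^2 = 0


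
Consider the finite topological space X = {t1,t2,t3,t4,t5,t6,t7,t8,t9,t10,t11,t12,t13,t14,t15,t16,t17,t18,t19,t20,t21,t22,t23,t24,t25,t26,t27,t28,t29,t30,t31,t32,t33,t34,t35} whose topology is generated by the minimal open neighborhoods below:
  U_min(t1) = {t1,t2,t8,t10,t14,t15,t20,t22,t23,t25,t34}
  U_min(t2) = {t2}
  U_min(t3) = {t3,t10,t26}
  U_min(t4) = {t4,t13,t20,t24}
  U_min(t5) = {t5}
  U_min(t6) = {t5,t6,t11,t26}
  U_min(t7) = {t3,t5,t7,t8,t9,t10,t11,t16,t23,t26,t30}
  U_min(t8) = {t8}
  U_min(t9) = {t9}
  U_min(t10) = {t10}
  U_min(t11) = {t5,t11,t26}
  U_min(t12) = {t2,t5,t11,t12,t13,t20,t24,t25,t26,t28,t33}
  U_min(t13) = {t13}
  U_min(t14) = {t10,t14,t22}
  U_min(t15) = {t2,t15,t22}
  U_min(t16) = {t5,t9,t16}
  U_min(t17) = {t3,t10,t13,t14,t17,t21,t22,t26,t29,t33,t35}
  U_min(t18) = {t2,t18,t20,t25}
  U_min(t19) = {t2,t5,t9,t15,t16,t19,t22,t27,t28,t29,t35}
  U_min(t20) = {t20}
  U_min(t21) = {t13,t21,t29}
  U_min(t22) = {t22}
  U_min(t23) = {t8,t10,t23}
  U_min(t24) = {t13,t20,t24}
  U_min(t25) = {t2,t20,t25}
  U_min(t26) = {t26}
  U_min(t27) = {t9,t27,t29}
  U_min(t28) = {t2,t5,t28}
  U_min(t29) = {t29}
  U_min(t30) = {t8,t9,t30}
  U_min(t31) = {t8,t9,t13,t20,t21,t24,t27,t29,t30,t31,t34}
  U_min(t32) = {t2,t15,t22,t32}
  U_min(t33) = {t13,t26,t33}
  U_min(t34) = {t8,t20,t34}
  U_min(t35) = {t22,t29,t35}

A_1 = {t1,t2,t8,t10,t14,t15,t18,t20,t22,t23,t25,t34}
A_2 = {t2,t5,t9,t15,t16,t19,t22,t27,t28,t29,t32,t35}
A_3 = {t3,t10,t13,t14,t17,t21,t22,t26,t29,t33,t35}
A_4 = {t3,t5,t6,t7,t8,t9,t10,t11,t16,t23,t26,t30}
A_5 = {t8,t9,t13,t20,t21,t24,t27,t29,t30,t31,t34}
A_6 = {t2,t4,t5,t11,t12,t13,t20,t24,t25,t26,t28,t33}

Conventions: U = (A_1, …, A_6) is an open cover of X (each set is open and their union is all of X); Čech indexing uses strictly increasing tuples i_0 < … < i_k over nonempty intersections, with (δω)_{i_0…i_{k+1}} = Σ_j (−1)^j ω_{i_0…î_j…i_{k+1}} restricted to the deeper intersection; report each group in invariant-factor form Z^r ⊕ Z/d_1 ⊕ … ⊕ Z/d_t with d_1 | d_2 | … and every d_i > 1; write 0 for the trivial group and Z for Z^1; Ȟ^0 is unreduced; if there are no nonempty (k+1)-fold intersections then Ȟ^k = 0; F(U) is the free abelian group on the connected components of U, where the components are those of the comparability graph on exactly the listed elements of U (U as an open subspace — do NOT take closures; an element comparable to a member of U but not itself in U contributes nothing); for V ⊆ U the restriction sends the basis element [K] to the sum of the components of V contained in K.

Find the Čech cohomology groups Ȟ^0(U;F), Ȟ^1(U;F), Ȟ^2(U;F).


Ȟ^0 = Z; Ȟ^1 = 0; Ȟ^2 = Z/2

nonempty intersections:
  A12={t2,t15,t22} A13={t10,t14,t22} A14={t8,t10,t23} A15={t8,t20,t34} A16={t2,t20,t25} A23={t22,t29,t35} A24={t5,t9,t16} A25={t9,t27,t29} A26={t2,t5,t28} A34={t3,t10,t26} A35={t13,t21,t29} A36={t13,t26,t33} A45={t8,t9,t30} A46={t5,t11,t26} A56={t13,t20,t24}
  A123={t22} A126={t2} A134={t10} A145={t8} A156={t20} A235={t29} A245={t9} A246={t5} A346={t26} A356={t13}
components per intersection:
  A1: {t1,t2,t8,t10,t14,t15,t18,t20,t22,t23,t25,t34}
  A2: {t2,t5,t9,t15,t16,t19,t22,t27,t28,t29,t32,t35}
  A3: {t3,t10,t13,t14,t17,t21,t22,t26,t29,t33,t35}
  A4: {t3,t5,t6,t7,t8,t9,t10,t11,t16,t23,t26,t30}
  A5: {t8,t9,t13,t20,t21,t24,t27,t29,t30,t31,t34}
  A6: {t2,t4,t5,t11,t12,t13,t20,t24,t25,t26,t28,t33}
  A12: {t2,t15,t22}
  A13: {t10,t14,t22}
  A14: {t8,t10,t23}
  A15: {t8,t20,t34}
  A16: {t2,t20,t25}
  A23: {t22,t29,t35}
  A24: {t5,t9,t16}
  A25: {t9,t27,t29}
  A26: {t2,t5,t28}
  A34: {t3,t10,t26}
  A35: {t13,t21,t29}
  A36: {t13,t26,t33}
  A45: {t8,t9,t30}
  A46: {t5,t11,t26}
  A56: {t13,t20,t24}
  A123: {t22}
  A126: {t2}
  A134: {t10}
  A145: {t8}
  A156: {t20}
  A235: {t29}
  A245: {t9}
  A246: {t5}
  A346: {t26}
  A356: {t13}
C dims 6,15,10; δ0: rk 5, SNF 1^5; δ1: rk 10, SNF 1^9·2
Ȟ^0: (6−5)−0=1 ⇒ Z
Ȟ^1: (15−10)−5=0 ⇒ 0
Ȟ^2: (10−0)−10=0 plus torsion [2] ⇒ Z/2


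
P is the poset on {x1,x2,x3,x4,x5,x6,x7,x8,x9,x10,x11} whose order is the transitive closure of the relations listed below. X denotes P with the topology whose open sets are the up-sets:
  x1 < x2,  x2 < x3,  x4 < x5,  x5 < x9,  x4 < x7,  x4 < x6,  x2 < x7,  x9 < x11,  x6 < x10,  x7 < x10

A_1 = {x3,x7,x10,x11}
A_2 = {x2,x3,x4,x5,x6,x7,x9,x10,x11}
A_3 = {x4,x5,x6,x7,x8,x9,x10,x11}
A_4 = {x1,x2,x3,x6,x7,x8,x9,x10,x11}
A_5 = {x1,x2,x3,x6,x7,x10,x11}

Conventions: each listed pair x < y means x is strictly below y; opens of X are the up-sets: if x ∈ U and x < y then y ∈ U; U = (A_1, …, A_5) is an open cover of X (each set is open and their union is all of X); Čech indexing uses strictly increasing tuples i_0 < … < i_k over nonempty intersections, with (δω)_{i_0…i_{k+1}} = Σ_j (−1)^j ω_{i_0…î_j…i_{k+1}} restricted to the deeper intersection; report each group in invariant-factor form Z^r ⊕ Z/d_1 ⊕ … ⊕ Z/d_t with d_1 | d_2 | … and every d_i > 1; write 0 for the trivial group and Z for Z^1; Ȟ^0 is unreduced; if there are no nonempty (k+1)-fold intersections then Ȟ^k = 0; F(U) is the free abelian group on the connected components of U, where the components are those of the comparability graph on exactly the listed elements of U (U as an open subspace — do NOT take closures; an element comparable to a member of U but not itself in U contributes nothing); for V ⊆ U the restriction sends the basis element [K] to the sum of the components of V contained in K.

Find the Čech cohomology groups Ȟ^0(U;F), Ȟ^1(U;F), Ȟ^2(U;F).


Ȟ^0 ≅ Z^2; Ȟ^1 ≅ 0; Ȟ^2 ≅ 0

nonempty overlaps:
  A12={x3,x7,x10,x11} A13={x7,x10,x11} A14={x3,x7,x10,x11} A15={x3,x7,x10,x11} A23={x4,x5,x6,x7,x9,x10,x11} A24={x2,x3,x6,x7,x9,x10,x11} A25={x2,x3,x6,x7,x10,x11} A34={x6,x7,x8,x9,x10,x11} A35={x6,x7,x10,x11} A45={x1,x2,x3,x6,x7,x10,x11}
  A123={x7,x10,x11} A124={x3,x7,x10,x11} A125={x3,x7,x10,x11} A134={x7,x10,x11} A135={x7,x10,x11} A145={x3,x7,x10,x11} A234={x6,x7,x9,x10,x11} A235={x6,x7,x10,x11} A245={x2,x3,x6,x7,x10,x11} A345={x6,x7,x10,x11}
  A1234={x7,x10,x11} A1235={x7,x10,x11} A1245={x3,x7,x10,x11} A1345={x7,x10,x11} A2345={x6,x7,x10,x11}
  A12345={x7,x10,x11}
components per intersection:
  A1: {x3} {x7,x10} {x11}
  A2: {x2,x3,x4,x5,x6,x7,x9,x10,x11}
  A3: {x4,x5,x6,x7,x9,x10,x11} {x8}
  A4: {x1,x2,x3,x6,x7,x10} {x8} {x9,x11}
  A5: {x1,x2,x3,x6,x7,x10} {x11}
  A12: {x3} {x7,x10} {x11}
  A13: {x7,x10} {x11}
  A14: {x3} {x7,x10} {x11}
  A15: {x3} {x7,x10} {x11}
  A23: {x4,x5,x6,x7,x9,x10,x11}
  A24: {x2,x3,x6,x7,x10} {x9,x11}
  A25: {x2,x3,x6,x7,x10} {x11}
  A34: {x6,x7,x10} {x8} {x9,x11}
  A35: {x6,x7,x10} {x11}
  A45: {x1,x2,x3,x6,x7,x10} {x11}
  A123: {x7,x10} {x11}
  A124: {x3} {x7,x10} {x11}
  A125: {x3} {x7,x10} {x11}
  A134: {x7,x10} {x11}
  A135: {x7,x10} {x11}
  A145: {x3} {x7,x10} {x11}
  A234: {x6,x7,x10} {x9,x11}
  A235: {x6,x7,x10} {x11}
  A245: {x2,x3,x6,x7,x10} {x11}
  A345: {x6,x7,x10} {x11}
  A1234: {x7,x10} {x11}
  A1235: {x7,x10} {x11}
  A1245: {x3} {x7,x10} {x11}
  A1345: {x7,x10} {x11}
  A2345: {x6,x7,x10} {x11}
  A12345: {x7,x10} {x11}
C dims 11,23,23,11; δ0: rk 9, SNF 1^9; δ1: rk 14, SNF 1^14; δ2: rk 9, SNF 1^9
degree 0: 11−9−0 = 2 → Ȟ^0 ≅ Z^2
degree 1: 23−14−9 = 0 → Ȟ^1 ≅ 0
degree 2: 23−9−14 = 0 → Ȟ^2 ≅ 0
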